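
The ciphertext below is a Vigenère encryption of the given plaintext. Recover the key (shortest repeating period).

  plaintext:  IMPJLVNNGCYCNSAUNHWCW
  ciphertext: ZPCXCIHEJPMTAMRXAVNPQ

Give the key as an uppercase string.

RDNORNU

  i= 0: Z-I = 17 → R
  i= 1: P-M =  3 → D
  i= 2: C-P = 13 → N
  i= 3: X-J = 14 → O
  i= 4: C-L = 17 → R
  i= 5: I-V = 13 → N
  i= 6: H-N = 20 → U
  i= 7: E-N = 17 → R
  i= 8: J-G =  3 → D
  i= 9: P-C = 13 → N
  i=10: M-Y = 14 → O
  i=11: T-C = 17 → R
  i=12: A-N = 13 → N
  i=13: M-S = 20 → U
  i=14: R-A = 17 → R
  i=15: X-U =  3 → D
  i=16: A-N = 13 → N
  i=17: V-H = 14 → O
  i=18: N-W = 17 → R
  i=19: P-C = 13 → N
  i=20: Q-W = 20 → U
  shifts repeat with period 7: RDNORNU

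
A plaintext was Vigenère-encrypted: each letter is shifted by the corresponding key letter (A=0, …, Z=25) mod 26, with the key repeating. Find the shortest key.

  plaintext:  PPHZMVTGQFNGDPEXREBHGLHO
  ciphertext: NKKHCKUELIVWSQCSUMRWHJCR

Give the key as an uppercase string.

  i= 0: N-P = 24 → Y
  i= 1: K-P = 21 → V
  i= 2: K-H =  3 → D
  i= 3: H-Z =  8 → I
  i= 4: C-M = 16 → Q
  i= 5: K-V = 15 → P
  i= 6: U-T =  1 → B
  i= 7: E-G = 24 → Y
  i= 8: L-Q = 21 → V
  i= 9: I-F =  3 → D
  i=10: V-N =  8 → I
  i=11: W-G = 16 → Q
  i=12: S-D = 15 → P
  i=13: Q-P =  1 → B
  i=14: C-E = 24 → Y
  i=15: S-X = 21 → V
  i=16: U-R =  3 → D
  i=17: M-E =  8 → I
  i=18: R-B = 16 → Q
  i=19: W-H = 15 → P
  i=20: H-G =  1 → B
  i=21: J-L = 24 → Y
  i=22: C-H = 21 → V
  i=23: R-O =  3 → D
  shifts repeat with period 7: YVDIQPB

YVDIQPB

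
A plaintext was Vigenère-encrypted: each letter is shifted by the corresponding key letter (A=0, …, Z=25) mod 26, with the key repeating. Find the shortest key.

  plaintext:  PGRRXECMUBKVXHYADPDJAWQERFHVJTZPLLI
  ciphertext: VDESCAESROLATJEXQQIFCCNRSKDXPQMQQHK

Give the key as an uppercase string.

  i= 0: V-P =  6 → G
  i= 1: D-G = 23 → X
  i= 2: E-R = 13 → N
  i= 3: S-R =  1 → B
  i= 4: C-X =  5 → F
  i= 5: A-E = 22 → W
  i= 6: E-C =  2 → C
  i= 7: S-M =  6 → G
  i= 8: R-U = 23 → X
  i= 9: O-B = 13 → N
  i=10: L-K =  1 → B
  i=11: A-V =  5 → F
  i=12: T-X = 22 → W
  i=13: J-H =  2 → C
  i=14: E-Y =  6 → G
  i=15: X-A = 23 → X
  i=16: Q-D = 13 → N
  i=17: Q-P =  1 → B
  i=18: I-D =  5 → F
  i=19: F-J = 22 → W
  i=20: C-A =  2 → C
  i=21: C-W =  6 → G
  i=22: N-Q = 23 → X
  i=23: R-E = 13 → N
  i=24: S-R =  1 → B
  i=25: K-F =  5 → F
  i=26: D-H = 22 → W
  i=27: X-V =  2 → C
  i=28: P-J =  6 → G
  i=29: Q-T = 23 → X
  i=30: M-Z = 13 → N
  i=31: Q-P =  1 → B
  i=32: Q-L =  5 → F
  i=33: H-L = 22 → W
  i=34: K-I =  2 → C
  shifts repeat with period 7: GXNBFWC

GXNBFWC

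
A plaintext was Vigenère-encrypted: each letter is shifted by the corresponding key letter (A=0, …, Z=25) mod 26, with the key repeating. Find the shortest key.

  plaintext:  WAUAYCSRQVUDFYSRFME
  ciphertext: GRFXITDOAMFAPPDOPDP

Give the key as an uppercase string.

  i= 0: G-W = 10 → K
  i= 1: R-A = 17 → R
  i= 2: F-U = 11 → L
  i= 3: X-A = 23 → X
  i= 4: I-Y = 10 → K
  i= 5: T-C = 17 → R
  i= 6: D-S = 11 → L
  i= 7: O-R = 23 → X
  i= 8: A-Q = 10 → K
  i= 9: M-V = 17 → R
  i=10: F-U = 11 → L
  i=11: A-D = 23 → X
  i=12: P-F = 10 → K
  i=13: P-Y = 17 → R
  i=14: D-S = 11 → L
  i=15: O-R = 23 → X
  i=16: P-F = 10 → K
  i=17: D-M = 17 → R
  i=18: P-E = 11 → L
  shifts repeat with period 4: KRLX

KRLX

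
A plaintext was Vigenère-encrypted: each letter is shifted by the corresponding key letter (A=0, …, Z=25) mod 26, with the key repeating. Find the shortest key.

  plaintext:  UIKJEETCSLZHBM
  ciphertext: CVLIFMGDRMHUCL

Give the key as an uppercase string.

  i= 0: C-U =  8 → I
  i= 1: V-I = 13 → N
  i= 2: L-K =  1 → B
  i= 3: I-J = 25 → Z
  i= 4: F-E =  1 → B
  i= 5: M-E =  8 → I
  i= 6: G-T = 13 → N
  i= 7: D-C =  1 → B
  i= 8: R-S = 25 → Z
  i= 9: M-L =  1 → B
  i=10: H-Z =  8 → I
  i=11: U-H = 13 → N
  i=12: C-B =  1 → B
  i=13: L-M = 25 → Z
  shifts repeat with period 5: INBZB

INBZB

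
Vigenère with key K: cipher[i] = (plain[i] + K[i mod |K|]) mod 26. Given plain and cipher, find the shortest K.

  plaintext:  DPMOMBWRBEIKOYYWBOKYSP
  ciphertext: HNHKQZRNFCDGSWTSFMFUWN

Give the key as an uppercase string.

  i= 0: H-D =  4 → E
  i= 1: N-P = 24 → Y
  i= 2: H-M = 21 → V
  i= 3: K-O = 22 → W
  i= 4: Q-M =  4 → E
  i= 5: Z-B = 24 → Y
  i= 6: R-W = 21 → V
  i= 7: N-R = 22 → W
  i= 8: F-B =  4 → E
  i= 9: C-E = 24 → Y
  i=10: D-I = 21 → V
  i=11: G-K = 22 → W
  i=12: S-O =  4 → E
  i=13: W-Y = 24 → Y
  i=14: T-Y = 21 → V
  i=15: S-W = 22 → W
  i=16: F-B =  4 → E
  i=17: M-O = 24 → Y
  i=18: F-K = 21 → V
  i=19: U-Y = 22 → W
  i=20: W-S =  4 → E
  i=21: N-P = 24 → Y
  shifts repeat with period 4: EYVW

EYVW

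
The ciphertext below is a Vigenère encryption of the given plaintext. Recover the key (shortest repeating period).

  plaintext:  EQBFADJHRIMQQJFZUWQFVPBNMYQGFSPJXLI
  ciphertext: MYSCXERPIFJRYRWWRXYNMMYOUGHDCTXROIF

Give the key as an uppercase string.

IIRXXB

  i= 0: M-E =  8 → I
  i= 1: Y-Q =  8 → I
  i= 2: S-B = 17 → R
  i= 3: C-F = 23 → X
  i= 4: X-A = 23 → X
  i= 5: E-D =  1 → B
  i= 6: R-J =  8 → I
  i= 7: P-H =  8 → I
  i= 8: I-R = 17 → R
  i= 9: F-I = 23 → X
  i=10: J-M = 23 → X
  i=11: R-Q =  1 → B
  i=12: Y-Q =  8 → I
  i=13: R-J =  8 → I
  i=14: W-F = 17 → R
  i=15: W-Z = 23 → X
  i=16: R-U = 23 → X
  i=17: X-W =  1 → B
  i=18: Y-Q =  8 → I
  i=19: N-F =  8 → I
  i=20: M-V = 17 → R
  i=21: M-P = 23 → X
  i=22: Y-B = 23 → X
  i=23: O-N =  1 → B
  i=24: U-M =  8 → I
  i=25: G-Y =  8 → I
  i=26: H-Q = 17 → R
  i=27: D-G = 23 → X
  i=28: C-F = 23 → X
  i=29: T-S =  1 → B
  i=30: X-P =  8 → I
  i=31: R-J =  8 → I
  i=32: O-X = 17 → R
  i=33: I-L = 23 → X
  i=34: F-I = 23 → X
  shifts repeat with period 6: IIRXXB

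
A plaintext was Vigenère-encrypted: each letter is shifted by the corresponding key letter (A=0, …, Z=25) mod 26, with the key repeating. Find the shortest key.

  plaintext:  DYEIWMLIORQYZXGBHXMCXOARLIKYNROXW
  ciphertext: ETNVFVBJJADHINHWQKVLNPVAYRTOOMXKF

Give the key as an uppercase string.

BVJNJJQ

  i= 0: E-D =  1 → B
  i= 1: T-Y = 21 → V
  i= 2: N-E =  9 → J
  i= 3: V-I = 13 → N
  i= 4: F-W =  9 → J
  i= 5: V-M =  9 → J
  i= 6: B-L = 16 → Q
  i= 7: J-I =  1 → B
  i= 8: J-O = 21 → V
  i= 9: A-R =  9 → J
  i=10: D-Q = 13 → N
  i=11: H-Y =  9 → J
  i=12: I-Z =  9 → J
  i=13: N-X = 16 → Q
  i=14: H-G =  1 → B
  i=15: W-B = 21 → V
  i=16: Q-H =  9 → J
  i=17: K-X = 13 → N
  i=18: V-M =  9 → J
  i=19: L-C =  9 → J
  i=20: N-X = 16 → Q
  i=21: P-O =  1 → B
  i=22: V-A = 21 → V
  i=23: A-R =  9 → J
  i=24: Y-L = 13 → N
  i=25: R-I =  9 → J
  i=26: T-K =  9 → J
  i=27: O-Y = 16 → Q
  i=28: O-N =  1 → B
  i=29: M-R = 21 → V
  i=30: X-O =  9 → J
  i=31: K-X = 13 → N
  i=32: F-W =  9 → J
  shifts repeat with period 7: BVJNJJQ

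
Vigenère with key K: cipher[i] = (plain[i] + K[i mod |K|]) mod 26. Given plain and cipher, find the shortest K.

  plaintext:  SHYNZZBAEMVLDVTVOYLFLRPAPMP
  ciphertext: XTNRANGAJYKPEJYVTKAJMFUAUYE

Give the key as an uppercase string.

  i= 0: X-S =  5 → F
  i= 1: T-H = 12 → M
  i= 2: N-Y = 15 → P
  i= 3: R-N =  4 → E
  i= 4: A-Z =  1 → B
  i= 5: N-Z = 14 → O
  i= 6: G-B =  5 → F
  i= 7: A-A =  0 → A
  i= 8: J-E =  5 → F
  i= 9: Y-M = 12 → M
  i=10: K-V = 15 → P
  i=11: P-L =  4 → E
  i=12: E-D =  1 → B
  i=13: J-V = 14 → O
  i=14: Y-T =  5 → F
  i=15: V-V =  0 → A
  i=16: T-O =  5 → F
  i=17: K-Y = 12 → M
  i=18: A-L = 15 → P
  i=19: J-F =  4 → E
  i=20: M-L =  1 → B
  i=21: F-R = 14 → O
  i=22: U-P =  5 → F
  i=23: A-A =  0 → A
  i=24: U-P =  5 → F
  i=25: Y-M = 12 → M
  i=26: E-P = 15 → P
  shifts repeat with period 8: FMPEBOFA

FMPEBOFA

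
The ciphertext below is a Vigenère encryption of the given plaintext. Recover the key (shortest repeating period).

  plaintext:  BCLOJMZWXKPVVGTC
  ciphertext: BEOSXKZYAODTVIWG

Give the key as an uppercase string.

ACDEOY

  i= 0: B-B =  0 → A
  i= 1: E-C =  2 → C
  i= 2: O-L =  3 → D
  i= 3: S-O =  4 → E
  i= 4: X-J = 14 → O
  i= 5: K-M = 24 → Y
  i= 6: Z-Z =  0 → A
  i= 7: Y-W =  2 → C
  i= 8: A-X =  3 → D
  i= 9: O-K =  4 → E
  i=10: D-P = 14 → O
  i=11: T-V = 24 → Y
  i=12: V-V =  0 → A
  i=13: I-G =  2 → C
  i=14: W-T =  3 → D
  i=15: G-C =  4 → E
  shifts repeat with period 6: ACDEOY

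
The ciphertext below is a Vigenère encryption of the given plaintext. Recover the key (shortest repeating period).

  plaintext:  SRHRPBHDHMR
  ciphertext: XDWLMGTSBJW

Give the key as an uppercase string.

  i= 0: X-S =  5 → F
  i= 1: D-R = 12 → M
  i= 2: W-H = 15 → P
  i= 3: L-R = 20 → U
  i= 4: M-P = 23 → X
  i= 5: G-B =  5 → F
  i= 6: T-H = 12 → M
  i= 7: S-D = 15 → P
  i= 8: B-H = 20 → U
  i= 9: J-M = 23 → X
  i=10: W-R =  5 → F
  shifts repeat with period 5: FMPUX

FMPUX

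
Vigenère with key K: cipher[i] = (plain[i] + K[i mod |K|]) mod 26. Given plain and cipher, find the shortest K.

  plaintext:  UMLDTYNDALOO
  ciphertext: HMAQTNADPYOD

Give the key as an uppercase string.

NAP

  i= 0: H-U = 13 → N
  i= 1: M-M =  0 → A
  i= 2: A-L = 15 → P
  i= 3: Q-D = 13 → N
  i= 4: T-T =  0 → A
  i= 5: N-Y = 15 → P
  i= 6: A-N = 13 → N
  i= 7: D-D =  0 → A
  i= 8: P-A = 15 → P
  i= 9: Y-L = 13 → N
  i=10: O-O =  0 → A
  i=11: D-O = 15 → P
  shifts repeat with period 3: NAP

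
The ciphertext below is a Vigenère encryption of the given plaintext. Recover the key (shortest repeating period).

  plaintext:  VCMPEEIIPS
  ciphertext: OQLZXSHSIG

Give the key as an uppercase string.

TOZK

  i= 0: O-V = 19 → T
  i= 1: Q-C = 14 → O
  i= 2: L-M = 25 → Z
  i= 3: Z-P = 10 → K
  i= 4: X-E = 19 → T
  i= 5: S-E = 14 → O
  i= 6: H-I = 25 → Z
  i= 7: S-I = 10 → K
  i= 8: I-P = 19 → T
  i= 9: G-S = 14 → O
  shifts repeat with period 4: TOZK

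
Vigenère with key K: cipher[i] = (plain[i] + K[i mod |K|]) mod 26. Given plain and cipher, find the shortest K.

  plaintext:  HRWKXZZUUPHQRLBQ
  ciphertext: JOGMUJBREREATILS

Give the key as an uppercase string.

  i= 0: J-H =  2 → C
  i= 1: O-R = 23 → X
  i= 2: G-W = 10 → K
  i= 3: M-K =  2 → C
  i= 4: U-X = 23 → X
  i= 5: J-Z = 10 → K
  i= 6: B-Z =  2 → C
  i= 7: R-U = 23 → X
  i= 8: E-U = 10 → K
  i= 9: R-P =  2 → C
  i=10: E-H = 23 → X
  i=11: A-Q = 10 → K
  i=12: T-R =  2 → C
  i=13: I-L = 23 → X
  i=14: L-B = 10 → K
  i=15: S-Q =  2 → C
  shifts repeat with period 3: CXK

CXK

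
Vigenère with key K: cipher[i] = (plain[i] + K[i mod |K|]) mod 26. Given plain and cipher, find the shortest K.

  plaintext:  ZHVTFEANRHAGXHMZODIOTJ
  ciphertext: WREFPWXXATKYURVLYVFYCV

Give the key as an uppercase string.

  i= 0: W-Z = 23 → X
  i= 1: R-H = 10 → K
  i= 2: E-V =  9 → J
  i= 3: F-T = 12 → M
  i= 4: P-F = 10 → K
  i= 5: W-E = 18 → S
  i= 6: X-A = 23 → X
  i= 7: X-N = 10 → K
  i= 8: A-R =  9 → J
  i= 9: T-H = 12 → M
  i=10: K-A = 10 → K
  i=11: Y-G = 18 → S
  i=12: U-X = 23 → X
  i=13: R-H = 10 → K
  i=14: V-M =  9 → J
  i=15: L-Z = 12 → M
  i=16: Y-O = 10 → K
  i=17: V-D = 18 → S
  i=18: F-I = 23 → X
  i=19: Y-O = 10 → K
  i=20: C-T =  9 → J
  i=21: V-J = 12 → M
  shifts repeat with period 6: XKJMKS

XKJMKS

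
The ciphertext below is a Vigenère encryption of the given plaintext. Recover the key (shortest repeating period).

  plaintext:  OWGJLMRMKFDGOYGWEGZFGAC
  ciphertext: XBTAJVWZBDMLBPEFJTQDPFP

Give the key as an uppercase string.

  i= 0: X-O =  9 → J
  i= 1: B-W =  5 → F
  i= 2: T-G = 13 → N
  i= 3: A-J = 17 → R
  i= 4: J-L = 24 → Y
  i= 5: V-M =  9 → J
  i= 6: W-R =  5 → F
  i= 7: Z-M = 13 → N
  i= 8: B-K = 17 → R
  i= 9: D-F = 24 → Y
  i=10: M-D =  9 → J
  i=11: L-G =  5 → F
  i=12: B-O = 13 → N
  i=13: P-Y = 17 → R
  i=14: E-G = 24 → Y
  i=15: F-W =  9 → J
  i=16: J-E =  5 → F
  i=17: T-G = 13 → N
  i=18: Q-Z = 17 → R
  i=19: D-F = 24 → Y
  i=20: P-G =  9 → J
  i=21: F-A =  5 → F
  i=22: P-C = 13 → N
  shifts repeat with period 5: JFNRY

JFNRY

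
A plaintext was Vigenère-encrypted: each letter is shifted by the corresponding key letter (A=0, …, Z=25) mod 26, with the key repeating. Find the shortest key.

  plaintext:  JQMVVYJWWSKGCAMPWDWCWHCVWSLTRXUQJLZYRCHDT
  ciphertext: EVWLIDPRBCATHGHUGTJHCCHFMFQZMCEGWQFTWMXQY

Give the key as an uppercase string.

  i= 0: E-J = 21 → V
  i= 1: V-Q =  5 → F
  i= 2: W-M = 10 → K
  i= 3: L-V = 16 → Q
  i= 4: I-V = 13 → N
  i= 5: D-Y =  5 → F
  i= 6: P-J =  6 → G
  i= 7: R-W = 21 → V
  i= 8: B-W =  5 → F
  i= 9: C-S = 10 → K
  i=10: A-K = 16 → Q
  i=11: T-G = 13 → N
  i=12: H-C =  5 → F
  i=13: G-A =  6 → G
  i=14: H-M = 21 → V
  i=15: U-P =  5 → F
  i=16: G-W = 10 → K
  i=17: T-D = 16 → Q
  i=18: J-W = 13 → N
  i=19: H-C =  5 → F
  i=20: C-W =  6 → G
  i=21: C-H = 21 → V
  i=22: H-C =  5 → F
  i=23: F-V = 10 → K
  i=24: M-W = 16 → Q
  i=25: F-S = 13 → N
  i=26: Q-L =  5 → F
  i=27: Z-T =  6 → G
  i=28: M-R = 21 → V
  i=29: C-X =  5 → F
  i=30: E-U = 10 → K
  i=31: G-Q = 16 → Q
  i=32: W-J = 13 → N
  i=33: Q-L =  5 → F
  i=34: F-Z =  6 → G
  i=35: T-Y = 21 → V
  i=36: W-R =  5 → F
  i=37: M-C = 10 → K
  i=38: X-H = 16 → Q
  i=39: Q-D = 13 → N
  i=40: Y-T =  5 → F
  shifts repeat with period 7: VFKQNFG

VFKQNFG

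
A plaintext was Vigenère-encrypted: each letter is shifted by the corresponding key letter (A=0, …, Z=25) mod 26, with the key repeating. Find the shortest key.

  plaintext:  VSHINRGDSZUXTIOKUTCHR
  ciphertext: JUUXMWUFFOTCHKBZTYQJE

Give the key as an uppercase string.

  i= 0: J-V = 14 → O
  i= 1: U-S =  2 → C
  i= 2: U-H = 13 → N
  i= 3: X-I = 15 → P
  i= 4: M-N = 25 → Z
  i= 5: W-R =  5 → F
  i= 6: U-G = 14 → O
  i= 7: F-D =  2 → C
  i= 8: F-S = 13 → N
  i= 9: O-Z = 15 → P
  i=10: T-U = 25 → Z
  i=11: C-X =  5 → F
  i=12: H-T = 14 → O
  i=13: K-I =  2 → C
  i=14: B-O = 13 → N
  i=15: Z-K = 15 → P
  i=16: T-U = 25 → Z
  i=17: Y-T =  5 → F
  i=18: Q-C = 14 → O
  i=19: J-H =  2 → C
  i=20: E-R = 13 → N
  shifts repeat with period 6: OCNPZF

OCNPZF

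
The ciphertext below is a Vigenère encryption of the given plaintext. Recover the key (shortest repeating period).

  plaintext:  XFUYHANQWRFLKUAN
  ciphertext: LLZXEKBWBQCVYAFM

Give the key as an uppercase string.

OGFZXK

  i= 0: L-X = 14 → O
  i= 1: L-F =  6 → G
  i= 2: Z-U =  5 → F
  i= 3: X-Y = 25 → Z
  i= 4: E-H = 23 → X
  i= 5: K-A = 10 → K
  i= 6: B-N = 14 → O
  i= 7: W-Q =  6 → G
  i= 8: B-W =  5 → F
  i= 9: Q-R = 25 → Z
  i=10: C-F = 23 → X
  i=11: V-L = 10 → K
  i=12: Y-K = 14 → O
  i=13: A-U =  6 → G
  i=14: F-A =  5 → F
  i=15: M-N = 25 → Z
  shifts repeat with period 6: OGFZXK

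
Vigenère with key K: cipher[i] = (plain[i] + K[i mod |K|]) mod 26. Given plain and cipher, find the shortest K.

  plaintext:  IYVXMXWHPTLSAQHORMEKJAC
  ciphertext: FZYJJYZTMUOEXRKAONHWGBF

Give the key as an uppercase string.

  i= 0: F-I = 23 → X
  i= 1: Z-Y =  1 → B
  i= 2: Y-V =  3 → D
  i= 3: J-X = 12 → M
  i= 4: J-M = 23 → X
  i= 5: Y-X =  1 → B
  i= 6: Z-W =  3 → D
  i= 7: T-H = 12 → M
  i= 8: M-P = 23 → X
  i= 9: U-T =  1 → B
  i=10: O-L =  3 → D
  i=11: E-S = 12 → M
  i=12: X-A = 23 → X
  i=13: R-Q =  1 → B
  i=14: K-H =  3 → D
  i=15: A-O = 12 → M
  i=16: O-R = 23 → X
  i=17: N-M =  1 → B
  i=18: H-E =  3 → D
  i=19: W-K = 12 → M
  i=20: G-J = 23 → X
  i=21: B-A =  1 → B
  i=22: F-C =  3 → D
  shifts repeat with period 4: XBDM

XBDM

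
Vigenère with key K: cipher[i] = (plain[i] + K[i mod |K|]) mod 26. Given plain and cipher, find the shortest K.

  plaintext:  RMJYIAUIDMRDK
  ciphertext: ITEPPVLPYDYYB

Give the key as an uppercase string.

RHV

  i= 0: I-R = 17 → R
  i= 1: T-M =  7 → H
  i= 2: E-J = 21 → V
  i= 3: P-Y = 17 → R
  i= 4: P-I =  7 → H
  i= 5: V-A = 21 → V
  i= 6: L-U = 17 → R
  i= 7: P-I =  7 → H
  i= 8: Y-D = 21 → V
  i= 9: D-M = 17 → R
  i=10: Y-R =  7 → H
  i=11: Y-D = 21 → V
  i=12: B-K = 17 → R
  shifts repeat with period 3: RHV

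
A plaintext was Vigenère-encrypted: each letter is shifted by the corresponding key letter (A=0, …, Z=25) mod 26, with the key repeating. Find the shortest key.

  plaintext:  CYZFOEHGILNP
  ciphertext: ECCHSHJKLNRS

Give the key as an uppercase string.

  i= 0: E-C =  2 → C
  i= 1: C-Y =  4 → E
  i= 2: C-Z =  3 → D
  i= 3: H-F =  2 → C
  i= 4: S-O =  4 → E
  i= 5: H-E =  3 → D
  i= 6: J-H =  2 → C
  i= 7: K-G =  4 → E
  i= 8: L-I =  3 → D
  i= 9: N-L =  2 → C
  i=10: R-N =  4 → E
  i=11: S-P =  3 → D
  shifts repeat with period 3: CED

CED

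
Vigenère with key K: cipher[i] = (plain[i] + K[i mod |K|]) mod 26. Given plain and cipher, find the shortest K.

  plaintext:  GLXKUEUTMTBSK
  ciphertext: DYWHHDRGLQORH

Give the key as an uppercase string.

XNZ

  i= 0: D-G = 23 → X
  i= 1: Y-L = 13 → N
  i= 2: W-X = 25 → Z
  i= 3: H-K = 23 → X
  i= 4: H-U = 13 → N
  i= 5: D-E = 25 → Z
  i= 6: R-U = 23 → X
  i= 7: G-T = 13 → N
  i= 8: L-M = 25 → Z
  i= 9: Q-T = 23 → X
  i=10: O-B = 13 → N
  i=11: R-S = 25 → Z
  i=12: H-K = 23 → X
  shifts repeat with period 3: XNZ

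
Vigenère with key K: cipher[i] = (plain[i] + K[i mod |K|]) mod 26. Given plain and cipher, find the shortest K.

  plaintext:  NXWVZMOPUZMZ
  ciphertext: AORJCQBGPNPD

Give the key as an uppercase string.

  i= 0: A-N = 13 → N
  i= 1: O-X = 17 → R
  i= 2: R-W = 21 → V
  i= 3: J-V = 14 → O
  i= 4: C-Z =  3 → D
  i= 5: Q-M =  4 → E
  i= 6: B-O = 13 → N
  i= 7: G-P = 17 → R
  i= 8: P-U = 21 → V
  i= 9: N-Z = 14 → O
  i=10: P-M =  3 → D
  i=11: D-Z =  4 → E
  shifts repeat with period 6: NRVODE

NRVODE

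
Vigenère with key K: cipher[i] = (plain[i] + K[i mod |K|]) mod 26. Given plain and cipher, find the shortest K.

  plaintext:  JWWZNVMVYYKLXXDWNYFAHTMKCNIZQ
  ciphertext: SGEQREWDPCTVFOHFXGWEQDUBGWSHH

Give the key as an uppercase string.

JKIRE

  i= 0: S-J =  9 → J
  i= 1: G-W = 10 → K
  i= 2: E-W =  8 → I
  i= 3: Q-Z = 17 → R
  i= 4: R-N =  4 → E
  i= 5: E-V =  9 → J
  i= 6: W-M = 10 → K
  i= 7: D-V =  8 → I
  i= 8: P-Y = 17 → R
  i= 9: C-Y =  4 → E
  i=10: T-K =  9 → J
  i=11: V-L = 10 → K
  i=12: F-X =  8 → I
  i=13: O-X = 17 → R
  i=14: H-D =  4 → E
  i=15: F-W =  9 → J
  i=16: X-N = 10 → K
  i=17: G-Y =  8 → I
  i=18: W-F = 17 → R
  i=19: E-A =  4 → E
  i=20: Q-H =  9 → J
  i=21: D-T = 10 → K
  i=22: U-M =  8 → I
  i=23: B-K = 17 → R
  i=24: G-C =  4 → E
  i=25: W-N =  9 → J
  i=26: S-I = 10 → K
  i=27: H-Z =  8 → I
  i=28: H-Q = 17 → R
  shifts repeat with period 5: JKIRE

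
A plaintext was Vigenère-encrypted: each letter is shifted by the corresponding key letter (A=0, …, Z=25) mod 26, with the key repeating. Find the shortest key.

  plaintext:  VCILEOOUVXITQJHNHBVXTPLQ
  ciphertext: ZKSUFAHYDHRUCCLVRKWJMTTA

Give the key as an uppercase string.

  i= 0: Z-V =  4 → E
  i= 1: K-C =  8 → I
  i= 2: S-I = 10 → K
  i= 3: U-L =  9 → J
  i= 4: F-E =  1 → B
  i= 5: A-O = 12 → M
  i= 6: H-O = 19 → T
  i= 7: Y-U =  4 → E
  i= 8: D-V =  8 → I
  i= 9: H-X = 10 → K
  i=10: R-I =  9 → J
  i=11: U-T =  1 → B
  i=12: C-Q = 12 → M
  i=13: C-J = 19 → T
  i=14: L-H =  4 → E
  i=15: V-N =  8 → I
  i=16: R-H = 10 → K
  i=17: K-B =  9 → J
  i=18: W-V =  1 → B
  i=19: J-X = 12 → M
  i=20: M-T = 19 → T
  i=21: T-P =  4 → E
  i=22: T-L =  8 → I
  i=23: A-Q = 10 → K
  shifts repeat with period 7: EIKJBMT

EIKJBMT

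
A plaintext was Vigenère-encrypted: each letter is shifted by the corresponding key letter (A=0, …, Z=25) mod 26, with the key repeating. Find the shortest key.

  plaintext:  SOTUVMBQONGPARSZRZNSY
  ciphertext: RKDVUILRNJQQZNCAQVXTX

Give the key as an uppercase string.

  i= 0: R-S = 25 → Z
  i= 1: K-O = 22 → W
  i= 2: D-T = 10 → K
  i= 3: V-U =  1 → B
  i= 4: U-V = 25 → Z
  i= 5: I-M = 22 → W
  i= 6: L-B = 10 → K
  i= 7: R-Q =  1 → B
  i= 8: N-O = 25 → Z
  i= 9: J-N = 22 → W
  i=10: Q-G = 10 → K
  i=11: Q-P =  1 → B
  i=12: Z-A = 25 → Z
  i=13: N-R = 22 → W
  i=14: C-S = 10 → K
  i=15: A-Z =  1 → B
  i=16: Q-R = 25 → Z
  i=17: V-Z = 22 → W
  i=18: X-N = 10 → K
  i=19: T-S =  1 → B
  i=20: X-Y = 25 → Z
  shifts repeat with period 4: ZWKB

ZWKB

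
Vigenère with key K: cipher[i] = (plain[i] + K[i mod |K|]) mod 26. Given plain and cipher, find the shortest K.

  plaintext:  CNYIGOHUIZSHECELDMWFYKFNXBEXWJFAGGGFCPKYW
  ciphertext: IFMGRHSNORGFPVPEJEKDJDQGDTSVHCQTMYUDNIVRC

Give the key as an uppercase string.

  i= 0: I-C =  6 → G
  i= 1: F-N = 18 → S
  i= 2: M-Y = 14 → O
  i= 3: G-I = 24 → Y
  i= 4: R-G = 11 → L
  i= 5: H-O = 19 → T
  i= 6: S-H = 11 → L
  i= 7: N-U = 19 → T
  i= 8: O-I =  6 → G
  i= 9: R-Z = 18 → S
  i=10: G-S = 14 → O
  i=11: F-H = 24 → Y
  i=12: P-E = 11 → L
  i=13: V-C = 19 → T
  i=14: P-E = 11 → L
  i=15: E-L = 19 → T
  i=16: J-D =  6 → G
  i=17: E-M = 18 → S
  i=18: K-W = 14 → O
  i=19: D-F = 24 → Y
  i=20: J-Y = 11 → L
  i=21: D-K = 19 → T
  i=22: Q-F = 11 → L
  i=23: G-N = 19 → T
  i=24: D-X =  6 → G
  i=25: T-B = 18 → S
  i=26: S-E = 14 → O
  i=27: V-X = 24 → Y
  i=28: H-W = 11 → L
  i=29: C-J = 19 → T
  i=30: Q-F = 11 → L
  i=31: T-A = 19 → T
  i=32: M-G =  6 → G
  i=33: Y-G = 18 → S
  i=34: U-G = 14 → O
  i=35: D-F = 24 → Y
  i=36: N-C = 11 → L
  i=37: I-P = 19 → T
  i=38: V-K = 11 → L
  i=39: R-Y = 19 → T
  i=40: C-W =  6 → G
  shifts repeat with period 8: GSOYLTLT

GSOYLTLT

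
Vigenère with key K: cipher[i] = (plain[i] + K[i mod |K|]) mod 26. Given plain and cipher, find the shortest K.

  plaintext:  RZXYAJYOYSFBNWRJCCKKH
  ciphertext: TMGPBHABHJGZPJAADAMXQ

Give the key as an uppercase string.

  i= 0: T-R =  2 → C
  i= 1: M-Z = 13 → N
  i= 2: G-X =  9 → J
  i= 3: P-Y = 17 → R
  i= 4: B-A =  1 → B
  i= 5: H-J = 24 → Y
  i= 6: A-Y =  2 → C
  i= 7: B-O = 13 → N
  i= 8: H-Y =  9 → J
  i= 9: J-S = 17 → R
  i=10: G-F =  1 → B
  i=11: Z-B = 24 → Y
  i=12: P-N =  2 → C
  i=13: J-W = 13 → N
  i=14: A-R =  9 → J
  i=15: A-J = 17 → R
  i=16: D-C =  1 → B
  i=17: A-C = 24 → Y
  i=18: M-K =  2 → C
  i=19: X-K = 13 → N
  i=20: Q-H =  9 → J
  shifts repeat with period 6: CNJRBY

CNJRBY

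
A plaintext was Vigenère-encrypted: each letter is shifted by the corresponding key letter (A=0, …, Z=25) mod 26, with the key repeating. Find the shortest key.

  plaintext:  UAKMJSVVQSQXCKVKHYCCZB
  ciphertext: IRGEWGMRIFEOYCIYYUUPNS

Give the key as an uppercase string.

ORWSN

  i= 0: I-U = 14 → O
  i= 1: R-A = 17 → R
  i= 2: G-K = 22 → W
  i= 3: E-M = 18 → S
  i= 4: W-J = 13 → N
  i= 5: G-S = 14 → O
  i= 6: M-V = 17 → R
  i= 7: R-V = 22 → W
  i= 8: I-Q = 18 → S
  i= 9: F-S = 13 → N
  i=10: E-Q = 14 → O
  i=11: O-X = 17 → R
  i=12: Y-C = 22 → W
  i=13: C-K = 18 → S
  i=14: I-V = 13 → N
  i=15: Y-K = 14 → O
  i=16: Y-H = 17 → R
  i=17: U-Y = 22 → W
  i=18: U-C = 18 → S
  i=19: P-C = 13 → N
  i=20: N-Z = 14 → O
  i=21: S-B = 17 → R
  shifts repeat with period 5: ORWSN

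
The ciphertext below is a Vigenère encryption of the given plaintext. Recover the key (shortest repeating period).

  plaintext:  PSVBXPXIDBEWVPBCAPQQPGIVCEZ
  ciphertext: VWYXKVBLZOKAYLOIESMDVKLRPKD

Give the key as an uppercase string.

  i= 0: V-P =  6 → G
  i= 1: W-S =  4 → E
  i= 2: Y-V =  3 → D
  i= 3: X-B = 22 → W
  i= 4: K-X = 13 → N
  i= 5: V-P =  6 → G
  i= 6: B-X =  4 → E
  i= 7: L-I =  3 → D
  i= 8: Z-D = 22 → W
  i= 9: O-B = 13 → N
  i=10: K-E =  6 → G
  i=11: A-W =  4 → E
  i=12: Y-V =  3 → D
  i=13: L-P = 22 → W
  i=14: O-B = 13 → N
  i=15: I-C =  6 → G
  i=16: E-A =  4 → E
  i=17: S-P =  3 → D
  i=18: M-Q = 22 → W
  i=19: D-Q = 13 → N
  i=20: V-P =  6 → G
  i=21: K-G =  4 → E
  i=22: L-I =  3 → D
  i=23: R-V = 22 → W
  i=24: P-C = 13 → N
  i=25: K-E =  6 → G
  i=26: D-Z =  4 → E
  shifts repeat with period 5: GEDWN

GEDWN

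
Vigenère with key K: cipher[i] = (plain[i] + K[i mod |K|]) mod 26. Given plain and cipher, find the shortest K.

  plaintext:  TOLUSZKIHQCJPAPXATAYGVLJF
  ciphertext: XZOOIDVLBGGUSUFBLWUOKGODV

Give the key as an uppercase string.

ELDUQ

  i= 0: X-T =  4 → E
  i= 1: Z-O = 11 → L
  i= 2: O-L =  3 → D
  i= 3: O-U = 20 → U
  i= 4: I-S = 16 → Q
  i= 5: D-Z =  4 → E
  i= 6: V-K = 11 → L
  i= 7: L-I =  3 → D
  i= 8: B-H = 20 → U
  i= 9: G-Q = 16 → Q
  i=10: G-C =  4 → E
  i=11: U-J = 11 → L
  i=12: S-P =  3 → D
  i=13: U-A = 20 → U
  i=14: F-P = 16 → Q
  i=15: B-X =  4 → E
  i=16: L-A = 11 → L
  i=17: W-T =  3 → D
  i=18: U-A = 20 → U
  i=19: O-Y = 16 → Q
  i=20: K-G =  4 → E
  i=21: G-V = 11 → L
  i=22: O-L =  3 → D
  i=23: D-J = 20 → U
  i=24: V-F = 16 → Q
  shifts repeat with period 5: ELDUQ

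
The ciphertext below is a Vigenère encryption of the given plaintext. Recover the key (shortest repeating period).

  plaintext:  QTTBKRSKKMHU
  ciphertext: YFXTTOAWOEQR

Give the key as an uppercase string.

  i= 0: Y-Q =  8 → I
  i= 1: F-T = 12 → M
  i= 2: X-T =  4 → E
  i= 3: T-B = 18 → S
  i= 4: T-K =  9 → J
  i= 5: O-R = 23 → X
  i= 6: A-S =  8 → I
  i= 7: W-K = 12 → M
  i= 8: O-K =  4 → E
  i= 9: E-M = 18 → S
  i=10: Q-H =  9 → J
  i=11: R-U = 23 → X
  shifts repeat with period 6: IMESJX

IMESJX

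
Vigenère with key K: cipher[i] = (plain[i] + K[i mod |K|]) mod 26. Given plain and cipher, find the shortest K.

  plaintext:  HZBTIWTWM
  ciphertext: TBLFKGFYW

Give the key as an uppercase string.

  i= 0: T-H = 12 → M
  i= 1: B-Z =  2 → C
  i= 2: L-B = 10 → K
  i= 3: F-T = 12 → M
  i= 4: K-I =  2 → C
  i= 5: G-W = 10 → K
  i= 6: F-T = 12 → M
  i= 7: Y-W =  2 → C
  i= 8: W-M = 10 → K
  shifts repeat with period 3: MCK

MCK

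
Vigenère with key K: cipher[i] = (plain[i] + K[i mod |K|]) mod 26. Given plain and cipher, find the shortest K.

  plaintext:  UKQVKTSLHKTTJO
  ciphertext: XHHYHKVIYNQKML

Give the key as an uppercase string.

DXR

  i= 0: X-U =  3 → D
  i= 1: H-K = 23 → X
  i= 2: H-Q = 17 → R
  i= 3: Y-V =  3 → D
  i= 4: H-K = 23 → X
  i= 5: K-T = 17 → R
  i= 6: V-S =  3 → D
  i= 7: I-L = 23 → X
  i= 8: Y-H = 17 → R
  i= 9: N-K =  3 → D
  i=10: Q-T = 23 → X
  i=11: K-T = 17 → R
  i=12: M-J =  3 → D
  i=13: L-O = 23 → X
  shifts repeat with period 3: DXR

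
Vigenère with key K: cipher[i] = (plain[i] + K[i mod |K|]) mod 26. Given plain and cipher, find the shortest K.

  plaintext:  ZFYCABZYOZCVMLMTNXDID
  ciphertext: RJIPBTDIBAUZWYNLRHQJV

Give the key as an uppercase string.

  i= 0: R-Z = 18 → S
  i= 1: J-F =  4 → E
  i= 2: I-Y = 10 → K
  i= 3: P-C = 13 → N
  i= 4: B-A =  1 → B
  i= 5: T-B = 18 → S
  i= 6: D-Z =  4 → E
  i= 7: I-Y = 10 → K
  i= 8: B-O = 13 → N
  i= 9: A-Z =  1 → B
  i=10: U-C = 18 → S
  i=11: Z-V =  4 → E
  i=12: W-M = 10 → K
  i=13: Y-L = 13 → N
  i=14: N-M =  1 → B
  i=15: L-T = 18 → S
  i=16: R-N =  4 → E
  i=17: H-X = 10 → K
  i=18: Q-D = 13 → N
  i=19: J-I =  1 → B
  i=20: V-D = 18 → S
  shifts repeat with period 5: SEKNB

SEKNB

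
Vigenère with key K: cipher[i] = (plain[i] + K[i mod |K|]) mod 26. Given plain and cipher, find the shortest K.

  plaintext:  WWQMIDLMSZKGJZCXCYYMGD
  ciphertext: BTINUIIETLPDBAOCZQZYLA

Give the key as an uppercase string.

FXSBM

  i= 0: B-W =  5 → F
  i= 1: T-W = 23 → X
  i= 2: I-Q = 18 → S
  i= 3: N-M =  1 → B
  i= 4: U-I = 12 → M
  i= 5: I-D =  5 → F
  i= 6: I-L = 23 → X
  i= 7: E-M = 18 → S
  i= 8: T-S =  1 → B
  i= 9: L-Z = 12 → M
  i=10: P-K =  5 → F
  i=11: D-G = 23 → X
  i=12: B-J = 18 → S
  i=13: A-Z =  1 → B
  i=14: O-C = 12 → M
  i=15: C-X =  5 → F
  i=16: Z-C = 23 → X
  i=17: Q-Y = 18 → S
  i=18: Z-Y =  1 → B
  i=19: Y-M = 12 → M
  i=20: L-G =  5 → F
  i=21: A-D = 23 → X
  shifts repeat with period 5: FXSBM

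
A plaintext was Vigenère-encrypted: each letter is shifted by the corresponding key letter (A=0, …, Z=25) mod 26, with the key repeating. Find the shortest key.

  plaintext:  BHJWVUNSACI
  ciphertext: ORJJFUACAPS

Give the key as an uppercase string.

  i= 0: O-B = 13 → N
  i= 1: R-H = 10 → K
  i= 2: J-J =  0 → A
  i= 3: J-W = 13 → N
  i= 4: F-V = 10 → K
  i= 5: U-U =  0 → A
  i= 6: A-N = 13 → N
  i= 7: C-S = 10 → K
  i= 8: A-A =  0 → A
  i= 9: P-C = 13 → N
  i=10: S-I = 10 → K
  shifts repeat with period 3: NKA

NKA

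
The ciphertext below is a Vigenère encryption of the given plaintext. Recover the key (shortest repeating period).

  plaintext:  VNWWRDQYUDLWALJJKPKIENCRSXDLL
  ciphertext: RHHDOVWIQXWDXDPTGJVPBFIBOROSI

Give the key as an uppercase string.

WULHXSGK

  i= 0: R-V = 22 → W
  i= 1: H-N = 20 → U
  i= 2: H-W = 11 → L
  i= 3: D-W =  7 → H
  i= 4: O-R = 23 → X
  i= 5: V-D = 18 → S
  i= 6: W-Q =  6 → G
  i= 7: I-Y = 10 → K
  i= 8: Q-U = 22 → W
  i= 9: X-D = 20 → U
  i=10: W-L = 11 → L
  i=11: D-W =  7 → H
  i=12: X-A = 23 → X
  i=13: D-L = 18 → S
  i=14: P-J =  6 → G
  i=15: T-J = 10 → K
  i=16: G-K = 22 → W
  i=17: J-P = 20 → U
  i=18: V-K = 11 → L
  i=19: P-I =  7 → H
  i=20: B-E = 23 → X
  i=21: F-N = 18 → S
  i=22: I-C =  6 → G
  i=23: B-R = 10 → K
  i=24: O-S = 22 → W
  i=25: R-X = 20 → U
  i=26: O-D = 11 → L
  i=27: S-L =  7 → H
  i=28: I-L = 23 → X
  shifts repeat with period 8: WULHXSGK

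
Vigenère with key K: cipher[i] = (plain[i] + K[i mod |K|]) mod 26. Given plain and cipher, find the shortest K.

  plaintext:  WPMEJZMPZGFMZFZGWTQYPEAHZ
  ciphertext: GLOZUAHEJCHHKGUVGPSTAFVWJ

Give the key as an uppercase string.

  i= 0: G-W = 10 → K
  i= 1: L-P = 22 → W
  i= 2: O-M =  2 → C
  i= 3: Z-E = 21 → V
  i= 4: U-J = 11 → L
  i= 5: A-Z =  1 → B
  i= 6: H-M = 21 → V
  i= 7: E-P = 15 → P
  i= 8: J-Z = 10 → K
  i= 9: C-G = 22 → W
  i=10: H-F =  2 → C
  i=11: H-M = 21 → V
  i=12: K-Z = 11 → L
  i=13: G-F =  1 → B
  i=14: U-Z = 21 → V
  i=15: V-G = 15 → P
  i=16: G-W = 10 → K
  i=17: P-T = 22 → W
  i=18: S-Q =  2 → C
  i=19: T-Y = 21 → V
  i=20: A-P = 11 → L
  i=21: F-E =  1 → B
  i=22: V-A = 21 → V
  i=23: W-H = 15 → P
  i=24: J-Z = 10 → K
  shifts repeat with period 8: KWCVLBVP

KWCVLBVP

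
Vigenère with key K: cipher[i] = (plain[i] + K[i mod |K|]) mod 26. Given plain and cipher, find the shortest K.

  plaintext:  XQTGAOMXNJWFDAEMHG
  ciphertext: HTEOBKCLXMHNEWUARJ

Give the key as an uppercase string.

  i= 0: H-X = 10 → K
  i= 1: T-Q =  3 → D
  i= 2: E-T = 11 → L
  i= 3: O-G =  8 → I
  i= 4: B-A =  1 → B
  i= 5: K-O = 22 → W
  i= 6: C-M = 16 → Q
  i= 7: L-X = 14 → O
  i= 8: X-N = 10 → K
  i= 9: M-J =  3 → D
  i=10: H-W = 11 → L
  i=11: N-F =  8 → I
  i=12: E-D =  1 → B
  i=13: W-A = 22 → W
  i=14: U-E = 16 → Q
  i=15: A-M = 14 → O
  i=16: R-H = 10 → K
  i=17: J-G =  3 → D
  shifts repeat with period 8: KDLIBWQO

KDLIBWQO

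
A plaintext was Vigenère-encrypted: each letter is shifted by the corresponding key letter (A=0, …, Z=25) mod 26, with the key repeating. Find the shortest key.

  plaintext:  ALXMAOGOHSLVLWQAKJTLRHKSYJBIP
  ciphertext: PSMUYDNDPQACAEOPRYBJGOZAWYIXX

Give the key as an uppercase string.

  i= 0: P-A = 15 → P
  i= 1: S-L =  7 → H
  i= 2: M-X = 15 → P
  i= 3: U-M =  8 → I
  i= 4: Y-A = 24 → Y
  i= 5: D-O = 15 → P
  i= 6: N-G =  7 → H
  i= 7: D-O = 15 → P
  i= 8: P-H =  8 → I
  i= 9: Q-S = 24 → Y
  i=10: A-L = 15 → P
  i=11: C-V =  7 → H
  i=12: A-L = 15 → P
  i=13: E-W =  8 → I
  i=14: O-Q = 24 → Y
  i=15: P-A = 15 → P
  i=16: R-K =  7 → H
  i=17: Y-J = 15 → P
  i=18: B-T =  8 → I
  i=19: J-L = 24 → Y
  i=20: G-R = 15 → P
  i=21: O-H =  7 → H
  i=22: Z-K = 15 → P
  i=23: A-S =  8 → I
  i=24: W-Y = 24 → Y
  i=25: Y-J = 15 → P
  i=26: I-B =  7 → H
  i=27: X-I = 15 → P
  i=28: X-P =  8 → I
  shifts repeat with period 5: PHPIY

PHPIY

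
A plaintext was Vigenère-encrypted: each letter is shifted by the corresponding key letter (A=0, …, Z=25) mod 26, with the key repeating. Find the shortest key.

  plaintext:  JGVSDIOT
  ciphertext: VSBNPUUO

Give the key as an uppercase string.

MMGV

  i= 0: V-J = 12 → M
  i= 1: S-G = 12 → M
  i= 2: B-V =  6 → G
  i= 3: N-S = 21 → V
  i= 4: P-D = 12 → M
  i= 5: U-I = 12 → M
  i= 6: U-O =  6 → G
  i= 7: O-T = 21 → V
  shifts repeat with period 4: MMGV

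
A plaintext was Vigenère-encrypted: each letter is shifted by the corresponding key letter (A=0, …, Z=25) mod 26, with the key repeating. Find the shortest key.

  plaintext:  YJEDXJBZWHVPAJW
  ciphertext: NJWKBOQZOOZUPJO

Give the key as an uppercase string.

PASHEF

  i= 0: N-Y = 15 → P
  i= 1: J-J =  0 → A
  i= 2: W-E = 18 → S
  i= 3: K-D =  7 → H
  i= 4: B-X =  4 → E
  i= 5: O-J =  5 → F
  i= 6: Q-B = 15 → P
  i= 7: Z-Z =  0 → A
  i= 8: O-W = 18 → S
  i= 9: O-H =  7 → H
  i=10: Z-V =  4 → E
  i=11: U-P =  5 → F
  i=12: P-A = 15 → P
  i=13: J-J =  0 → A
  i=14: O-W = 18 → S
  shifts repeat with period 6: PASHEF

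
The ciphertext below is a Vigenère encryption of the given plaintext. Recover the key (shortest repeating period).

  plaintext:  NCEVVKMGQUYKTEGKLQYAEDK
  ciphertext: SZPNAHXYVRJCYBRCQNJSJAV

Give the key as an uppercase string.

FXLS

  i= 0: S-N =  5 → F
  i= 1: Z-C = 23 → X
  i= 2: P-E = 11 → L
  i= 3: N-V = 18 → S
  i= 4: A-V =  5 → F
  i= 5: H-K = 23 → X
  i= 6: X-M = 11 → L
  i= 7: Y-G = 18 → S
  i= 8: V-Q =  5 → F
  i= 9: R-U = 23 → X
  i=10: J-Y = 11 → L
  i=11: C-K = 18 → S
  i=12: Y-T =  5 → F
  i=13: B-E = 23 → X
  i=14: R-G = 11 → L
  i=15: C-K = 18 → S
  i=16: Q-L =  5 → F
  i=17: N-Q = 23 → X
  i=18: J-Y = 11 → L
  i=19: S-A = 18 → S
  i=20: J-E =  5 → F
  i=21: A-D = 23 → X
  i=22: V-K = 11 → L
  shifts repeat with period 4: FXLS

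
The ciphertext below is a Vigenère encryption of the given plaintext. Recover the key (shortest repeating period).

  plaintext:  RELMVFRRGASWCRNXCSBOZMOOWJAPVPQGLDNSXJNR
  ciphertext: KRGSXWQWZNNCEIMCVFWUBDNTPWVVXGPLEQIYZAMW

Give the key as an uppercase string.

  i= 0: K-R = 19 → T
  i= 1: R-E = 13 → N
  i= 2: G-L = 21 → V
  i= 3: S-M =  6 → G
  i= 4: X-V =  2 → C
  i= 5: W-F = 17 → R
  i= 6: Q-R = 25 → Z
  i= 7: W-R =  5 → F
  i= 8: Z-G = 19 → T
  i= 9: N-A = 13 → N
  i=10: N-S = 21 → V
  i=11: C-W =  6 → G
  i=12: E-C =  2 → C
  i=13: I-R = 17 → R
  i=14: M-N = 25 → Z
  i=15: C-X =  5 → F
  i=16: V-C = 19 → T
  i=17: F-S = 13 → N
  i=18: W-B = 21 → V
  i=19: U-O =  6 → G
  i=20: B-Z =  2 → C
  i=21: D-M = 17 → R
  i=22: N-O = 25 → Z
  i=23: T-O =  5 → F
  i=24: P-W = 19 → T
  i=25: W-J = 13 → N
  i=26: V-A = 21 → V
  i=27: V-P =  6 → G
  i=28: X-V =  2 → C
  i=29: G-P = 17 → R
  i=30: P-Q = 25 → Z
  i=31: L-G =  5 → F
  i=32: E-L = 19 → T
  i=33: Q-D = 13 → N
  i=34: I-N = 21 → V
  i=35: Y-S =  6 → G
  i=36: Z-X =  2 → C
  i=37: A-J = 17 → R
  i=38: M-N = 25 → Z
  i=39: W-R =  5 → F
  shifts repeat with period 8: TNVGCRZF

TNVGCRZF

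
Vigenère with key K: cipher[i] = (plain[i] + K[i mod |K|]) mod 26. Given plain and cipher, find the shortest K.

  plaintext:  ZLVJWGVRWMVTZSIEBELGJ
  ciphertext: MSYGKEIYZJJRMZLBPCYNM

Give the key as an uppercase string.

NHDXOY

  i= 0: M-Z = 13 → N
  i= 1: S-L =  7 → H
  i= 2: Y-V =  3 → D
  i= 3: G-J = 23 → X
  i= 4: K-W = 14 → O
  i= 5: E-G = 24 → Y
  i= 6: I-V = 13 → N
  i= 7: Y-R =  7 → H
  i= 8: Z-W =  3 → D
  i= 9: J-M = 23 → X
  i=10: J-V = 14 → O
  i=11: R-T = 24 → Y
  i=12: M-Z = 13 → N
  i=13: Z-S =  7 → H
  i=14: L-I =  3 → D
  i=15: B-E = 23 → X
  i=16: P-B = 14 → O
  i=17: C-E = 24 → Y
  i=18: Y-L = 13 → N
  i=19: N-G =  7 → H
  i=20: M-J =  3 → D
  shifts repeat with period 6: NHDXOY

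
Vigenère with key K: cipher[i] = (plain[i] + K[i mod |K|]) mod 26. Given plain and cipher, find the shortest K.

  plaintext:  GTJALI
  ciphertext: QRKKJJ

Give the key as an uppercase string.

KYB

  i= 0: Q-G = 10 → K
  i= 1: R-T = 24 → Y
  i= 2: K-J =  1 → B
  i= 3: K-A = 10 → K
  i= 4: J-L = 24 → Y
  i= 5: J-I =  1 → B
  shifts repeat with period 3: KYB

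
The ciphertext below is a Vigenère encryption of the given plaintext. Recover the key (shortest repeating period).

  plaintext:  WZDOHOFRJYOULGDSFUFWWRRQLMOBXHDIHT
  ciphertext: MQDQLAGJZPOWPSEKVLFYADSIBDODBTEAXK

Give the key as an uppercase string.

QRACEMBS

  i= 0: M-W = 16 → Q
  i= 1: Q-Z = 17 → R
  i= 2: D-D =  0 → A
  i= 3: Q-O =  2 → C
  i= 4: L-H =  4 → E
  i= 5: A-O = 12 → M
  i= 6: G-F =  1 → B
  i= 7: J-R = 18 → S
  i= 8: Z-J = 16 → Q
  i= 9: P-Y = 17 → R
  i=10: O-O =  0 → A
  i=11: W-U =  2 → C
  i=12: P-L =  4 → E
  i=13: S-G = 12 → M
  i=14: E-D =  1 → B
  i=15: K-S = 18 → S
  i=16: V-F = 16 → Q
  i=17: L-U = 17 → R
  i=18: F-F =  0 → A
  i=19: Y-W =  2 → C
  i=20: A-W =  4 → E
  i=21: D-R = 12 → M
  i=22: S-R =  1 → B
  i=23: I-Q = 18 → S
  i=24: B-L = 16 → Q
  i=25: D-M = 17 → R
  i=26: O-O =  0 → A
  i=27: D-B =  2 → C
  i=28: B-X =  4 → E
  i=29: T-H = 12 → M
  i=30: E-D =  1 → B
  i=31: A-I = 18 → S
  i=32: X-H = 16 → Q
  i=33: K-T = 17 → R
  shifts repeat with period 8: QRACEMBS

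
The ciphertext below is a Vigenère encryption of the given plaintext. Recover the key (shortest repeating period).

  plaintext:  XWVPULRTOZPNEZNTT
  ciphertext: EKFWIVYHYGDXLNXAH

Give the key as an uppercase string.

HOK

  i= 0: E-X =  7 → H
  i= 1: K-W = 14 → O
  i= 2: F-V = 10 → K
  i= 3: W-P =  7 → H
  i= 4: I-U = 14 → O
  i= 5: V-L = 10 → K
  i= 6: Y-R =  7 → H
  i= 7: H-T = 14 → O
  i= 8: Y-O = 10 → K
  i= 9: G-Z =  7 → H
  i=10: D-P = 14 → O
  i=11: X-N = 10 → K
  i=12: L-E =  7 → H
  i=13: N-Z = 14 → O
  i=14: X-N = 10 → K
  i=15: A-T =  7 → H
  i=16: H-T = 14 → O
  shifts repeat with period 3: HOK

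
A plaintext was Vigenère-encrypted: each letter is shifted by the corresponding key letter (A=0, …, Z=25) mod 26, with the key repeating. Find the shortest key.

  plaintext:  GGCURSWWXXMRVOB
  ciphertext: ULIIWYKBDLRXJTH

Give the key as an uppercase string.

  i= 0: U-G = 14 → O
  i= 1: L-G =  5 → F
  i= 2: I-C =  6 → G
  i= 3: I-U = 14 → O
  i= 4: W-R =  5 → F
  i= 5: Y-S =  6 → G
  i= 6: K-W = 14 → O
  i= 7: B-W =  5 → F
  i= 8: D-X =  6 → G
  i= 9: L-X = 14 → O
  i=10: R-M =  5 → F
  i=11: X-R =  6 → G
  i=12: J-V = 14 → O
  i=13: T-O =  5 → F
  i=14: H-B =  6 → G
  shifts repeat with period 3: OFG

OFG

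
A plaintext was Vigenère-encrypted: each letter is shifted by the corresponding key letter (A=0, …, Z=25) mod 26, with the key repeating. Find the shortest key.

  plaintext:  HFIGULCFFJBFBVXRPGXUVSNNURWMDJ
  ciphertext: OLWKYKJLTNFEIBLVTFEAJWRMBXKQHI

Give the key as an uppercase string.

  i= 0: O-H =  7 → H
  i= 1: L-F =  6 → G
  i= 2: W-I = 14 → O
  i= 3: K-G =  4 → E
  i= 4: Y-U =  4 → E
  i= 5: K-L = 25 → Z
  i= 6: J-C =  7 → H
  i= 7: L-F =  6 → G
  i= 8: T-F = 14 → O
  i= 9: N-J =  4 → E
  i=10: F-B =  4 → E
  i=11: E-F = 25 → Z
  i=12: I-B =  7 → H
  i=13: B-V =  6 → G
  i=14: L-X = 14 → O
  i=15: V-R =  4 → E
  i=16: T-P =  4 → E
  i=17: F-G = 25 → Z
  i=18: E-X =  7 → H
  i=19: A-U =  6 → G
  i=20: J-V = 14 → O
  i=21: W-S =  4 → E
  i=22: R-N =  4 → E
  i=23: M-N = 25 → Z
  i=24: B-U =  7 → H
  i=25: X-R =  6 → G
  i=26: K-W = 14 → O
  i=27: Q-M =  4 → E
  i=28: H-D =  4 → E
  i=29: I-J = 25 → Z
  shifts repeat with period 6: HGOEEZ

HGOEEZ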